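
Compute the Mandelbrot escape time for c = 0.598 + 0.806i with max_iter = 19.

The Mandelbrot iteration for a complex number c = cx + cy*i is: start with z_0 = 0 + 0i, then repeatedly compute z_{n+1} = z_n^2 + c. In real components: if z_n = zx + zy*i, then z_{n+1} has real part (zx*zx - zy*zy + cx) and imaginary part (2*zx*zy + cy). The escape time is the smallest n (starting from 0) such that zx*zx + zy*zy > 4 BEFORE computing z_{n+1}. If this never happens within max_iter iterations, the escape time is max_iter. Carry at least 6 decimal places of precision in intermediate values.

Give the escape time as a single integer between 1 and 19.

z_0 = 0 + 0i, c = 0.5980 + 0.8060i
Iter 1: z = 0.5980 + 0.8060i, |z|^2 = 1.0072
Iter 2: z = 0.3060 + 1.7700i, |z|^2 = 3.2264
Iter 3: z = -2.4412 + 1.8891i, |z|^2 = 9.5282
Escaped at iteration 3

Answer: 3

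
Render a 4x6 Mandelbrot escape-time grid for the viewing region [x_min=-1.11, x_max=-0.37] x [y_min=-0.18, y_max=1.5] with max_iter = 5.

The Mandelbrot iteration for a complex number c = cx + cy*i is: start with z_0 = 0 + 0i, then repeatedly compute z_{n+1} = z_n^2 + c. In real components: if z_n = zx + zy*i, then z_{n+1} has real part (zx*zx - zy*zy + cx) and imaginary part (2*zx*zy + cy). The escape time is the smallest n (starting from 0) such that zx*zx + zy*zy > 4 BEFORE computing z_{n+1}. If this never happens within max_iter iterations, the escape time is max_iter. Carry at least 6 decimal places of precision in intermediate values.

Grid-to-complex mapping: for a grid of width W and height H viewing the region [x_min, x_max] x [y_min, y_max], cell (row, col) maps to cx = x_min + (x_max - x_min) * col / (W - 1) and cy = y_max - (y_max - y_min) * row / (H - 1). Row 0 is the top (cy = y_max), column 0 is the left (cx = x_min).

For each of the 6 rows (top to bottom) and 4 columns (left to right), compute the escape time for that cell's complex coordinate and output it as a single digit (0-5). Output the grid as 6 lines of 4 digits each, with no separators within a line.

(row=0, col=0): c = -1.1100 + 1.5000i → escape time 2
(row=0, col=1): c = -0.8633 + 1.5000i → escape time 2
(row=0, col=2): c = -0.6167 + 1.5000i → escape time 2
(row=0, col=3): c = -0.3700 + 1.5000i → escape time 2
(row=1, col=0): c = -1.1100 + 1.1640i → escape time 3
(row=1, col=1): c = -0.8633 + 1.1640i → escape time 3
(row=1, col=2): c = -0.6167 + 1.1640i → escape time 3
(row=1, col=3): c = -0.3700 + 1.1640i → escape time 3
(row=2, col=0): c = -1.1100 + 0.8280i → escape time 3
(row=2, col=1): c = -0.8633 + 0.8280i → escape time 4
(row=2, col=2): c = -0.6167 + 0.8280i → escape time 4
(row=2, col=3): c = -0.3700 + 0.8280i → escape time 5
(row=3, col=0): c = -1.1100 + 0.4920i → escape time 5
(row=3, col=1): c = -0.8633 + 0.4920i → escape time 5
(row=3, col=2): c = -0.6167 + 0.4920i → escape time 5
(row=3, col=3): c = -0.3700 + 0.4920i → escape time 5
(row=4, col=0): c = -1.1100 + 0.1560i → escape time 5
(row=4, col=1): c = -0.8633 + 0.1560i → escape time 5
(row=4, col=2): c = -0.6167 + 0.1560i → escape time 5
(row=4, col=3): c = -0.3700 + 0.1560i → escape time 5
(row=5, col=0): c = -1.1100 + -0.1800i → escape time 5
(row=5, col=1): c = -0.8633 + -0.1800i → escape time 5
(row=5, col=2): c = -0.6167 + -0.1800i → escape time 5
(row=5, col=3): c = -0.3700 + -0.1800i → escape time 5

Answer: 2222
3333
3445
5555
5555
5555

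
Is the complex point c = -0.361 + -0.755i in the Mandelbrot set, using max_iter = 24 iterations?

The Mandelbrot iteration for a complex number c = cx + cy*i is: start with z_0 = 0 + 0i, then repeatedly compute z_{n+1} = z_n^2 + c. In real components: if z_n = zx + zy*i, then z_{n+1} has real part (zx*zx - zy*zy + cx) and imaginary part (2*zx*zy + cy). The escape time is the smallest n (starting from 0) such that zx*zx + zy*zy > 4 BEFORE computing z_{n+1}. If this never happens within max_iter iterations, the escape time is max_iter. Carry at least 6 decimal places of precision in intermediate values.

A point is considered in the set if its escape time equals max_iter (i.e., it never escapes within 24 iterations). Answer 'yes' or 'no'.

Answer: no

Derivation:
z_0 = 0 + 0i, c = -0.3610 + -0.7550i
Iter 1: z = -0.3610 + -0.7550i, |z|^2 = 0.7003
Iter 2: z = -0.8007 + -0.2099i, |z|^2 = 0.6852
Iter 3: z = 0.2361 + -0.4189i, |z|^2 = 0.2312
Iter 4: z = -0.4807 + -0.9528i, |z|^2 = 1.1389
Iter 5: z = -1.0377 + 0.1611i, |z|^2 = 1.1027
Iter 6: z = 0.6898 + -1.0892i, |z|^2 = 1.6623
Iter 7: z = -1.0716 + -2.2578i, |z|^2 = 6.2459
Escaped at iteration 7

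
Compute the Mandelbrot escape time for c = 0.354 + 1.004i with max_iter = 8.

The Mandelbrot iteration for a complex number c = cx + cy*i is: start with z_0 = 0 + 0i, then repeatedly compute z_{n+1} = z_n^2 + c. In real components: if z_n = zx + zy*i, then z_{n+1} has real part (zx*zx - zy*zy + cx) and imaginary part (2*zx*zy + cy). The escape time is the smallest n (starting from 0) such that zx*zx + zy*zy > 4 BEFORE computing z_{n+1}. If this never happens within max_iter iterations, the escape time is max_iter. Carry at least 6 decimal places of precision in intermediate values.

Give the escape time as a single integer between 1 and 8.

z_0 = 0 + 0i, c = 0.3540 + 1.0040i
Iter 1: z = 0.3540 + 1.0040i, |z|^2 = 1.1333
Iter 2: z = -0.5287 + 1.7148i, |z|^2 = 3.2202
Iter 3: z = -2.3071 + -0.8093i, |z|^2 = 5.9777
Escaped at iteration 3

Answer: 3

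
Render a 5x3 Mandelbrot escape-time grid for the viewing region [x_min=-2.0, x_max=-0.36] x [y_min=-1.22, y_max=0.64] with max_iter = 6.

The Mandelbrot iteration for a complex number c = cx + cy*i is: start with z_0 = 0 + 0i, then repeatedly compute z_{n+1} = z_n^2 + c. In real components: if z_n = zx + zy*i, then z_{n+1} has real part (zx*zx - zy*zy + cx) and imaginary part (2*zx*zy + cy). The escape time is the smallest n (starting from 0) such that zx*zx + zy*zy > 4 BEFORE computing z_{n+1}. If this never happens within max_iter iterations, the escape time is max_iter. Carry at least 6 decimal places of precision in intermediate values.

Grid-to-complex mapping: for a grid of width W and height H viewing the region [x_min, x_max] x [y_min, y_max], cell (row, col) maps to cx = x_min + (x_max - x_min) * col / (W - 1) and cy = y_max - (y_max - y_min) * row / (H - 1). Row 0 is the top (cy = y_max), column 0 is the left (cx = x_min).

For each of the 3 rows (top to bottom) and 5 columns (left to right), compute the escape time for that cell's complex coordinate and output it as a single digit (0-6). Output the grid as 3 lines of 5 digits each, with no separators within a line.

(row=0, col=0): c = -2.0000 + 0.6400i → escape time 1
(row=0, col=1): c = -1.5900 + 0.6400i → escape time 3
(row=0, col=2): c = -1.1800 + 0.6400i → escape time 3
(row=0, col=3): c = -0.7700 + 0.6400i → escape time 5
(row=0, col=4): c = -0.3600 + 0.6400i → escape time 6
(row=1, col=0): c = -2.0000 + -0.2900i → escape time 1
(row=1, col=1): c = -1.5900 + -0.2900i → escape time 4
(row=1, col=2): c = -1.1800 + -0.2900i → escape time 6
(row=1, col=3): c = -0.7700 + -0.2900i → escape time 6
(row=1, col=4): c = -0.3600 + -0.2900i → escape time 6
(row=2, col=0): c = -2.0000 + -1.2200i → escape time 1
(row=2, col=1): c = -1.5900 + -1.2200i → escape time 1
(row=2, col=2): c = -1.1800 + -1.2200i → escape time 2
(row=2, col=3): c = -0.7700 + -1.2200i → escape time 3
(row=2, col=4): c = -0.3600 + -1.2200i → escape time 3

Answer: 13356
14666
11233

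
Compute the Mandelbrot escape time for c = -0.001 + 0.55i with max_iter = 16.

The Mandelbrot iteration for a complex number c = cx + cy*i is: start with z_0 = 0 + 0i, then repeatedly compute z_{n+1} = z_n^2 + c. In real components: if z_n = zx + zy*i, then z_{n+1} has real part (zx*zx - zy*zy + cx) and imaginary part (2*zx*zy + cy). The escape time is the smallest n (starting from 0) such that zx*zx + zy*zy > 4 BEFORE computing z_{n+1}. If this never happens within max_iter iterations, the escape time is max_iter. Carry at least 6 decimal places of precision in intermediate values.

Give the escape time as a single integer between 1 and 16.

z_0 = 0 + 0i, c = -0.0010 + 0.5500i
Iter 1: z = -0.0010 + 0.5500i, |z|^2 = 0.3025
Iter 2: z = -0.3035 + 0.5489i, |z|^2 = 0.3934
Iter 3: z = -0.2102 + 0.2168i, |z|^2 = 0.0912
Iter 4: z = -0.0038 + 0.4589i, |z|^2 = 0.2106
Iter 5: z = -0.2115 + 0.5465i, |z|^2 = 0.3434
Iter 6: z = -0.2549 + 0.3188i, |z|^2 = 0.1666
Iter 7: z = -0.0377 + 0.3875i, |z|^2 = 0.1516
Iter 8: z = -0.1497 + 0.5208i, |z|^2 = 0.2937
Iter 9: z = -0.2498 + 0.3940i, |z|^2 = 0.2177
Iter 10: z = -0.0939 + 0.3531i, |z|^2 = 0.1335
Iter 11: z = -0.1169 + 0.4837i, |z|^2 = 0.2476
Iter 12: z = -0.2213 + 0.4369i, |z|^2 = 0.2399
Iter 13: z = -0.1429 + 0.3566i, |z|^2 = 0.1476
Iter 14: z = -0.1077 + 0.4481i, |z|^2 = 0.2124
Iter 15: z = -0.1902 + 0.4535i, |z|^2 = 0.2418

Answer: 16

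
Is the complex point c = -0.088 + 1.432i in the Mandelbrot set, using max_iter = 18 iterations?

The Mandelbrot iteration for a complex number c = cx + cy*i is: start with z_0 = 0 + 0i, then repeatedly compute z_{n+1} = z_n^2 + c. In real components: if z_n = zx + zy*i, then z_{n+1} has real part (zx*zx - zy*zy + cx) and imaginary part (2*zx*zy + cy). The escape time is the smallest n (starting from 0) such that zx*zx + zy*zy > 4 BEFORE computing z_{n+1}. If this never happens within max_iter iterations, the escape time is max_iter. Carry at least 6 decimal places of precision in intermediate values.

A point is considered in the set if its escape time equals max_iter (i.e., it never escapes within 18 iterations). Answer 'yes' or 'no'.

Answer: no

Derivation:
z_0 = 0 + 0i, c = -0.0880 + 1.4320i
Iter 1: z = -0.0880 + 1.4320i, |z|^2 = 2.0584
Iter 2: z = -2.1309 + 1.1800i, |z|^2 = 5.9330
Escaped at iteration 2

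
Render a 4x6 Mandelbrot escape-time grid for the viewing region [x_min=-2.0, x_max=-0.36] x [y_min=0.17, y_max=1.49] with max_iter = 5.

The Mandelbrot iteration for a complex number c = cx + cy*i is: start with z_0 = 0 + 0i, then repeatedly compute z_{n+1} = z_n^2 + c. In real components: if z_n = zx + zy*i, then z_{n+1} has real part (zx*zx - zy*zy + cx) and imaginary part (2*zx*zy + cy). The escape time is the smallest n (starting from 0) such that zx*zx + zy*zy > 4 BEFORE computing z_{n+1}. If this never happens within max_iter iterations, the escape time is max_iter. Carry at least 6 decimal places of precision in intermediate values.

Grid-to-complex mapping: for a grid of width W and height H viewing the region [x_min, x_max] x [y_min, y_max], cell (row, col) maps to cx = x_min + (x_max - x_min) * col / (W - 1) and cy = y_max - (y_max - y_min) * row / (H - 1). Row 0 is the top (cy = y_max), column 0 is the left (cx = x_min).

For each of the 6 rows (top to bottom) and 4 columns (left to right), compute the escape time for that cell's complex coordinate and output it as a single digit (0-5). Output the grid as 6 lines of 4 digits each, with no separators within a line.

(row=0, col=0): c = -2.0000 + 1.4900i → escape time 1
(row=0, col=1): c = -1.4533 + 1.4900i → escape time 1
(row=0, col=2): c = -0.9067 + 1.4900i → escape time 2
(row=0, col=3): c = -0.3600 + 1.4900i → escape time 2
(row=1, col=0): c = -2.0000 + 1.2260i → escape time 1
(row=1, col=1): c = -1.4533 + 1.2260i → escape time 2
(row=1, col=2): c = -0.9067 + 1.2260i → escape time 3
(row=1, col=3): c = -0.3600 + 1.2260i → escape time 3
(row=2, col=0): c = -2.0000 + 0.9620i → escape time 1
(row=2, col=1): c = -1.4533 + 0.9620i → escape time 3
(row=2, col=2): c = -0.9067 + 0.9620i → escape time 3
(row=2, col=3): c = -0.3600 + 0.9620i → escape time 5
(row=3, col=0): c = -2.0000 + 0.6980i → escape time 1
(row=3, col=1): c = -1.4533 + 0.6980i → escape time 3
(row=3, col=2): c = -0.9067 + 0.6980i → escape time 4
(row=3, col=3): c = -0.3600 + 0.6980i → escape time 5
(row=4, col=0): c = -2.0000 + 0.4340i → escape time 1
(row=4, col=1): c = -1.4533 + 0.4340i → escape time 4
(row=4, col=2): c = -0.9067 + 0.4340i → escape time 5
(row=4, col=3): c = -0.3600 + 0.4340i → escape time 5
(row=5, col=0): c = -2.0000 + 0.1700i → escape time 1
(row=5, col=1): c = -1.4533 + 0.1700i → escape time 5
(row=5, col=2): c = -0.9067 + 0.1700i → escape time 5
(row=5, col=3): c = -0.3600 + 0.1700i → escape time 5

Answer: 1122
1233
1335
1345
1455
1555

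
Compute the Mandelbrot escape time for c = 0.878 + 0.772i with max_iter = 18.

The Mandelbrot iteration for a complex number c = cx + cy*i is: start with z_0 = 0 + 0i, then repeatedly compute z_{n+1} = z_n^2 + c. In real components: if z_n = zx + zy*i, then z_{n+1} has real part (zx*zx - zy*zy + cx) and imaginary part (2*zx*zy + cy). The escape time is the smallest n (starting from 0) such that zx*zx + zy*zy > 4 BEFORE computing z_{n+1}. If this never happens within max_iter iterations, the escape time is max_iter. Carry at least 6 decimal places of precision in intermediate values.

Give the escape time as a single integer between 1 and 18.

Answer: 2

Derivation:
z_0 = 0 + 0i, c = 0.8780 + 0.7720i
Iter 1: z = 0.8780 + 0.7720i, |z|^2 = 1.3669
Iter 2: z = 1.0529 + 2.1276i, |z|^2 = 5.6354
Escaped at iteration 2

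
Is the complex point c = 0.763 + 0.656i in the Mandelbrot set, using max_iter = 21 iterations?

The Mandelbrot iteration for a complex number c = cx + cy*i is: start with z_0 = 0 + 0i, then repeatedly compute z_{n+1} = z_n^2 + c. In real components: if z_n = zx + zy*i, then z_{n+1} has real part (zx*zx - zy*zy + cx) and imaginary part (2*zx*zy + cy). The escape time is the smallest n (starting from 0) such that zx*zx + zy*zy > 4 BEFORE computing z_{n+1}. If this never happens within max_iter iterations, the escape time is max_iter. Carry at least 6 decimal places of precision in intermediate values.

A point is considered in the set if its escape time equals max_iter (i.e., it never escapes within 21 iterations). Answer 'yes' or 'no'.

z_0 = 0 + 0i, c = 0.7630 + 0.6560i
Iter 1: z = 0.7630 + 0.6560i, |z|^2 = 1.0125
Iter 2: z = 0.9148 + 1.6571i, |z|^2 = 3.5828
Iter 3: z = -1.1459 + 3.6879i, |z|^2 = 14.9134
Escaped at iteration 3

Answer: no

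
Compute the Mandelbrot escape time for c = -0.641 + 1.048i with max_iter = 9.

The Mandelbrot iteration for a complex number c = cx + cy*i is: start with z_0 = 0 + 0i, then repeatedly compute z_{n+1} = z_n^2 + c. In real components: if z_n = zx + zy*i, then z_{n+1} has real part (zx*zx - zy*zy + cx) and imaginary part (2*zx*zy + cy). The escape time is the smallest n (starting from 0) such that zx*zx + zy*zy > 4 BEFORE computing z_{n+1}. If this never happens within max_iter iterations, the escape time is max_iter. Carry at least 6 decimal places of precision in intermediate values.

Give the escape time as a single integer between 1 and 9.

z_0 = 0 + 0i, c = -0.6410 + 1.0480i
Iter 1: z = -0.6410 + 1.0480i, |z|^2 = 1.5092
Iter 2: z = -1.3284 + -0.2955i, |z|^2 = 1.8520
Iter 3: z = 1.0364 + 1.8332i, |z|^2 = 4.4347
Escaped at iteration 3

Answer: 3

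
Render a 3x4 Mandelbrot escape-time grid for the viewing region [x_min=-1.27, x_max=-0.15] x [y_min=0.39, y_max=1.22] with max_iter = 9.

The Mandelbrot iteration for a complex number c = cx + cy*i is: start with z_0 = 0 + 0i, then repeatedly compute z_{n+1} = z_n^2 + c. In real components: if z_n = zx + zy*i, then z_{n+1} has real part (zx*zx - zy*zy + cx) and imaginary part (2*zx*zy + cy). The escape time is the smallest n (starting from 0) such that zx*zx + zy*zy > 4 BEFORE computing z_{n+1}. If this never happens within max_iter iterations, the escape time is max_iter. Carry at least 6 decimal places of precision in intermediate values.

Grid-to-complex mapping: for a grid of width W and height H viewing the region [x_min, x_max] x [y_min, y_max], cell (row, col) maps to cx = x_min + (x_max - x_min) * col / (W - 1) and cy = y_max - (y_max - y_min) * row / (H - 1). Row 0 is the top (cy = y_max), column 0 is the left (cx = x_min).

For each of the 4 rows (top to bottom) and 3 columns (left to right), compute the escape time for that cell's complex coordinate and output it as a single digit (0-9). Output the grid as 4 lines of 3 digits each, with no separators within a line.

Answer: 233
349
359
999

Derivation:
(row=0, col=0): c = -1.2700 + 1.2200i → escape time 2
(row=0, col=1): c = -0.7100 + 1.2200i → escape time 3
(row=0, col=2): c = -0.1500 + 1.2200i → escape time 3
(row=1, col=0): c = -1.2700 + 0.9433i → escape time 3
(row=1, col=1): c = -0.7100 + 0.9433i → escape time 4
(row=1, col=2): c = -0.1500 + 0.9433i → escape time 9
(row=2, col=0): c = -1.2700 + 0.6667i → escape time 3
(row=2, col=1): c = -0.7100 + 0.6667i → escape time 5
(row=2, col=2): c = -0.1500 + 0.6667i → escape time 9
(row=3, col=0): c = -1.2700 + 0.3900i → escape time 9
(row=3, col=1): c = -0.7100 + 0.3900i → escape time 9
(row=3, col=2): c = -0.1500 + 0.3900i → escape time 9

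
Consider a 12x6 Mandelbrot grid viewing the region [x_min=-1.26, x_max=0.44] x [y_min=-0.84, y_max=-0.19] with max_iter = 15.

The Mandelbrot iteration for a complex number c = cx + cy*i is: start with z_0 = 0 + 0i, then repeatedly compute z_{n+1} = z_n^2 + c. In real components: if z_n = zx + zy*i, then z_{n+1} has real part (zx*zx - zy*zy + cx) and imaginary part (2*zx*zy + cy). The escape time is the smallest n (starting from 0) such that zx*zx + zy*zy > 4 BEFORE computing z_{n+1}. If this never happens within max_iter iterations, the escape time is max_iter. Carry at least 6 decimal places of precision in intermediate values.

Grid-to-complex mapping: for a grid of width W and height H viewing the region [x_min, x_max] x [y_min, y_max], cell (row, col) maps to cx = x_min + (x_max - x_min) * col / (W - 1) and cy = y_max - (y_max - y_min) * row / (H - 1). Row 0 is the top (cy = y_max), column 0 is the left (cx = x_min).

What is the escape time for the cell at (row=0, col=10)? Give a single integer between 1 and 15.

z_0 = 0 + 0i, c = 0.2855 + -0.1900i
Iter 1: z = 0.2855 + -0.1900i, |z|^2 = 0.1176
Iter 2: z = 0.3308 + -0.2985i, |z|^2 = 0.1985
Iter 3: z = 0.3058 + -0.3875i, |z|^2 = 0.2437
Iter 4: z = 0.2288 + -0.4270i, |z|^2 = 0.2347
Iter 5: z = 0.1555 + -0.3854i, |z|^2 = 0.1727
Iter 6: z = 0.1611 + -0.3099i, |z|^2 = 0.1220
Iter 7: z = 0.2154 + -0.2898i, |z|^2 = 0.1304
Iter 8: z = 0.2479 + -0.3148i, |z|^2 = 0.1606
Iter 9: z = 0.2478 + -0.3461i, |z|^2 = 0.1811
Iter 10: z = 0.2271 + -0.3615i, |z|^2 = 0.1822
Iter 11: z = 0.2063 + -0.3542i, |z|^2 = 0.1680
Iter 12: z = 0.2026 + -0.3362i, |z|^2 = 0.1541
Iter 13: z = 0.2135 + -0.3262i, |z|^2 = 0.1520
Iter 14: z = 0.2246 + -0.3293i, |z|^2 = 0.1589

Answer: 15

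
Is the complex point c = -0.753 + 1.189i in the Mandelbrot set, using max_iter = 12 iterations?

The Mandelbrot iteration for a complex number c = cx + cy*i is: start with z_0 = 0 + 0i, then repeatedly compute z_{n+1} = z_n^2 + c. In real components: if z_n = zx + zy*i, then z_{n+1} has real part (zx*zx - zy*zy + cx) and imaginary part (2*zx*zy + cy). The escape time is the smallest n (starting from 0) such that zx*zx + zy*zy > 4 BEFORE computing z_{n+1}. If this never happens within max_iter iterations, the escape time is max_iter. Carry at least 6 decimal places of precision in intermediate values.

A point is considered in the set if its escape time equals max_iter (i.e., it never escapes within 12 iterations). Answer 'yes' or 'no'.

z_0 = 0 + 0i, c = -0.7530 + 1.1890i
Iter 1: z = -0.7530 + 1.1890i, |z|^2 = 1.9807
Iter 2: z = -1.5997 + -0.6016i, |z|^2 = 2.9210
Iter 3: z = 1.4441 + 3.1139i, |z|^2 = 11.7817
Escaped at iteration 3

Answer: no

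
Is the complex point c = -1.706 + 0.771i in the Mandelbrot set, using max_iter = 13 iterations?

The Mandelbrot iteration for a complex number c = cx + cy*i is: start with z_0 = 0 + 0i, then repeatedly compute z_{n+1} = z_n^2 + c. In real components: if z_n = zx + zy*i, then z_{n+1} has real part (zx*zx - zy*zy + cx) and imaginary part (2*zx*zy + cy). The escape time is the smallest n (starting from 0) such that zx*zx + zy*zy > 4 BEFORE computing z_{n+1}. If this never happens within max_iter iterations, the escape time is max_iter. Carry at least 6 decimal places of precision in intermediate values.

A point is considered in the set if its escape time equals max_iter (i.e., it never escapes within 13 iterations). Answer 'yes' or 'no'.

Answer: no

Derivation:
z_0 = 0 + 0i, c = -1.7060 + 0.7710i
Iter 1: z = -1.7060 + 0.7710i, |z|^2 = 3.5049
Iter 2: z = 0.6100 + -1.8597i, |z|^2 = 3.8304
Iter 3: z = -4.7922 + -1.4978i, |z|^2 = 25.2086
Escaped at iteration 3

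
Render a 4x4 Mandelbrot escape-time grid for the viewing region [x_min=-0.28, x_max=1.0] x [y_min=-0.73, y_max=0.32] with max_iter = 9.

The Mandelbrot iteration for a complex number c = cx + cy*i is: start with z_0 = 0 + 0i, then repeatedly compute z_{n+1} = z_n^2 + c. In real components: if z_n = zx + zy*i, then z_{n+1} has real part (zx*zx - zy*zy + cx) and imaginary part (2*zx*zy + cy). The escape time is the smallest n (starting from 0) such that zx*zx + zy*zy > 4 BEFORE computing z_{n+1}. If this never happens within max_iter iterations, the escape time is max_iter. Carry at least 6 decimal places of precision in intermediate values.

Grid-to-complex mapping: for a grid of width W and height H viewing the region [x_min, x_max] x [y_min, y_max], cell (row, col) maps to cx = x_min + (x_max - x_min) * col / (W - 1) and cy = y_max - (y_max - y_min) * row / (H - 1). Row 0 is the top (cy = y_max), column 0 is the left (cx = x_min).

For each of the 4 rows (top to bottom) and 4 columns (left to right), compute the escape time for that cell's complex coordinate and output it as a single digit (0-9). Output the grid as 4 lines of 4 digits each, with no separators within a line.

Answer: 9942
9942
9942
9632

Derivation:
(row=0, col=0): c = -0.2800 + 0.3200i → escape time 9
(row=0, col=1): c = 0.1467 + 0.3200i → escape time 9
(row=0, col=2): c = 0.5733 + 0.3200i → escape time 4
(row=0, col=3): c = 1.0000 + 0.3200i → escape time 2
(row=1, col=0): c = -0.2800 + -0.0300i → escape time 9
(row=1, col=1): c = 0.1467 + -0.0300i → escape time 9
(row=1, col=2): c = 0.5733 + -0.0300i → escape time 4
(row=1, col=3): c = 1.0000 + -0.0300i → escape time 2
(row=2, col=0): c = -0.2800 + -0.3800i → escape time 9
(row=2, col=1): c = 0.1467 + -0.3800i → escape time 9
(row=2, col=2): c = 0.5733 + -0.3800i → escape time 4
(row=2, col=3): c = 1.0000 + -0.3800i → escape time 2
(row=3, col=0): c = -0.2800 + -0.7300i → escape time 9
(row=3, col=1): c = 0.1467 + -0.7300i → escape time 6
(row=3, col=2): c = 0.5733 + -0.7300i → escape time 3
(row=3, col=3): c = 1.0000 + -0.7300i → escape time 2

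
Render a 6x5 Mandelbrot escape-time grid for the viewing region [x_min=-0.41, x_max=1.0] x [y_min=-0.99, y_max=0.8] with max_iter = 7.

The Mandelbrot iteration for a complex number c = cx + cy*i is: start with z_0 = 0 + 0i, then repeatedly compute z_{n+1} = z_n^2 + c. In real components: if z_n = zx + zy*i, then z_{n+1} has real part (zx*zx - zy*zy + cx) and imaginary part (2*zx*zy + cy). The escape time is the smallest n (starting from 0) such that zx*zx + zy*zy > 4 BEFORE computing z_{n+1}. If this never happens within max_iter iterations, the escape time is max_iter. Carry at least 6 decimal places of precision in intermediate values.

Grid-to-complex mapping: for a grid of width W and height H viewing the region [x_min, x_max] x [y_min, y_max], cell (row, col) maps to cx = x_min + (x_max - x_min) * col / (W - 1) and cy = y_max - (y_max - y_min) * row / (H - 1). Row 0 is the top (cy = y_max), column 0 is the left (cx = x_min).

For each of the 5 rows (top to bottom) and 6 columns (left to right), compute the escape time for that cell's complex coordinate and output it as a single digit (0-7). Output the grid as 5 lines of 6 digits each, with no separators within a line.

(row=0, col=0): c = -0.4100 + 0.8000i → escape time 6
(row=0, col=1): c = -0.1280 + 0.8000i → escape time 7
(row=0, col=2): c = 0.1540 + 0.8000i → escape time 5
(row=0, col=3): c = 0.4360 + 0.8000i → escape time 4
(row=0, col=4): c = 0.7180 + 0.8000i → escape time 2
(row=0, col=5): c = 1.0000 + 0.8000i → escape time 2
(row=1, col=0): c = -0.4100 + 0.3525i → escape time 7
(row=1, col=1): c = -0.1280 + 0.3525i → escape time 7
(row=1, col=2): c = 0.1540 + 0.3525i → escape time 7
(row=1, col=3): c = 0.4360 + 0.3525i → escape time 7
(row=1, col=4): c = 0.7180 + 0.3525i → escape time 3
(row=1, col=5): c = 1.0000 + 0.3525i → escape time 2
(row=2, col=0): c = -0.4100 + -0.0950i → escape time 7
(row=2, col=1): c = -0.1280 + -0.0950i → escape time 7
(row=2, col=2): c = 0.1540 + -0.0950i → escape time 7
(row=2, col=3): c = 0.4360 + -0.0950i → escape time 6
(row=2, col=4): c = 0.7180 + -0.0950i → escape time 3
(row=2, col=5): c = 1.0000 + -0.0950i → escape time 2
(row=3, col=0): c = -0.4100 + -0.5425i → escape time 7
(row=3, col=1): c = -0.1280 + -0.5425i → escape time 7
(row=3, col=2): c = 0.1540 + -0.5425i → escape time 7
(row=3, col=3): c = 0.4360 + -0.5425i → escape time 6
(row=3, col=4): c = 0.7180 + -0.5425i → escape time 3
(row=3, col=5): c = 1.0000 + -0.5425i → escape time 2
(row=4, col=0): c = -0.4100 + -0.9900i → escape time 4
(row=4, col=1): c = -0.1280 + -0.9900i → escape time 7
(row=4, col=2): c = 0.1540 + -0.9900i → escape time 4
(row=4, col=3): c = 0.4360 + -0.9900i → escape time 3
(row=4, col=4): c = 0.7180 + -0.9900i → escape time 2
(row=4, col=5): c = 1.0000 + -0.9900i → escape time 2

Answer: 675422
777732
777632
777632
474322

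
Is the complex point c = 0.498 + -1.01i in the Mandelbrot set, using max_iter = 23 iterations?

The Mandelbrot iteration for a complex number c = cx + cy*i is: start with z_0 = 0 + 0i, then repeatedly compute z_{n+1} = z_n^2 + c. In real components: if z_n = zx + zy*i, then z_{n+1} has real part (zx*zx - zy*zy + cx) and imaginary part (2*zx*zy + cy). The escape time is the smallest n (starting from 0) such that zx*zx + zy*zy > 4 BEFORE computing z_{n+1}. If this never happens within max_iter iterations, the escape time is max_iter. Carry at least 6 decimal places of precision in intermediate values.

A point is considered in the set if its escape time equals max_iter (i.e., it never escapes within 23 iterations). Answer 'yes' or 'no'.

z_0 = 0 + 0i, c = 0.4980 + -1.0100i
Iter 1: z = 0.4980 + -1.0100i, |z|^2 = 1.2681
Iter 2: z = -0.2741 + -2.0160i, |z|^2 = 4.1392
Escaped at iteration 2

Answer: no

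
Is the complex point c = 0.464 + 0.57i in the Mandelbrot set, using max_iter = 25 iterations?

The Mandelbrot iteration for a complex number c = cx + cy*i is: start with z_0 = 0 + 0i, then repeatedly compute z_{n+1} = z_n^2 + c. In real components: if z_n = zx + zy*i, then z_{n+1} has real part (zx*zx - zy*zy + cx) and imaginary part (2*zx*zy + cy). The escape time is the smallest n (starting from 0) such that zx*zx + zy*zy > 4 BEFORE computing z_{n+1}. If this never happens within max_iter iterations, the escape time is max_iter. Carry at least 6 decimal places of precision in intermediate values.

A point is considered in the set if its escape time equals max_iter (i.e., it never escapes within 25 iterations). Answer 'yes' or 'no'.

Answer: no

Derivation:
z_0 = 0 + 0i, c = 0.4640 + 0.5700i
Iter 1: z = 0.4640 + 0.5700i, |z|^2 = 0.5402
Iter 2: z = 0.3544 + 1.0990i, |z|^2 = 1.3333
Iter 3: z = -0.6181 + 1.3489i, |z|^2 = 2.2017
Iter 4: z = -0.9736 + -1.0976i, |z|^2 = 2.1525
Iter 5: z = 0.2071 + 2.7071i, |z|^2 = 7.3715
Escaped at iteration 5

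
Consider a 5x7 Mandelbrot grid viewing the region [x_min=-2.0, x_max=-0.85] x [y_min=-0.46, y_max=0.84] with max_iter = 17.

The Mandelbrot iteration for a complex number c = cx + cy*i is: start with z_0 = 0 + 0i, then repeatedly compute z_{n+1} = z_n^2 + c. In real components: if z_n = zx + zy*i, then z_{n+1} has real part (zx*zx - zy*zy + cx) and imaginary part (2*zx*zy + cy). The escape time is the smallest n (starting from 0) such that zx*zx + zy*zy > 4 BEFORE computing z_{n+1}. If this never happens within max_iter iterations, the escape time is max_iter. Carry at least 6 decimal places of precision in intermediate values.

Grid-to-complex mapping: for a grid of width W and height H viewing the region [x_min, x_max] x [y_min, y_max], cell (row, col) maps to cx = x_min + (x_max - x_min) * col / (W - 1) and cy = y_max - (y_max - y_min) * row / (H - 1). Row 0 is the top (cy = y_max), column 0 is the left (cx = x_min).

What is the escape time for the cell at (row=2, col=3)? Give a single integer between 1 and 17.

Answer: 7

Derivation:
z_0 = 0 + 0i, c = -1.1375 + 0.4067i
Iter 1: z = -1.1375 + 0.4067i, |z|^2 = 1.4593
Iter 2: z = -0.0090 + -0.5185i, |z|^2 = 0.2689
Iter 3: z = -1.4063 + 0.4160i, |z|^2 = 2.1506
Iter 4: z = 0.6670 + -0.7633i, |z|^2 = 1.0275
Iter 5: z = -1.2751 + -0.6116i, |z|^2 = 2.0000
Iter 6: z = 0.1144 + 1.9664i, |z|^2 = 3.8796
Iter 7: z = -4.9910 + 0.8566i, |z|^2 = 25.6433
Escaped at iteration 7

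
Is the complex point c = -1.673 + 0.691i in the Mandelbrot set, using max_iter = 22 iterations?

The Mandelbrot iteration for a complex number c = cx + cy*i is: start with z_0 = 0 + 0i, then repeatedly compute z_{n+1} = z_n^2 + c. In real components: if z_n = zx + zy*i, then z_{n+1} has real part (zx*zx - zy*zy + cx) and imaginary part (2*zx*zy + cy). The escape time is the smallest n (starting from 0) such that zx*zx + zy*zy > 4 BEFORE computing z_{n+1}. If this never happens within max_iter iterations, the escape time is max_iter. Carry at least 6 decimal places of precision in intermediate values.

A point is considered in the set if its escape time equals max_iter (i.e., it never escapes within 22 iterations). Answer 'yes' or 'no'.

Answer: no

Derivation:
z_0 = 0 + 0i, c = -1.6730 + 0.6910i
Iter 1: z = -1.6730 + 0.6910i, |z|^2 = 3.2764
Iter 2: z = 0.6484 + -1.6211i, |z|^2 = 3.0484
Iter 3: z = -3.8804 + -1.4114i, |z|^2 = 17.0498
Escaped at iteration 3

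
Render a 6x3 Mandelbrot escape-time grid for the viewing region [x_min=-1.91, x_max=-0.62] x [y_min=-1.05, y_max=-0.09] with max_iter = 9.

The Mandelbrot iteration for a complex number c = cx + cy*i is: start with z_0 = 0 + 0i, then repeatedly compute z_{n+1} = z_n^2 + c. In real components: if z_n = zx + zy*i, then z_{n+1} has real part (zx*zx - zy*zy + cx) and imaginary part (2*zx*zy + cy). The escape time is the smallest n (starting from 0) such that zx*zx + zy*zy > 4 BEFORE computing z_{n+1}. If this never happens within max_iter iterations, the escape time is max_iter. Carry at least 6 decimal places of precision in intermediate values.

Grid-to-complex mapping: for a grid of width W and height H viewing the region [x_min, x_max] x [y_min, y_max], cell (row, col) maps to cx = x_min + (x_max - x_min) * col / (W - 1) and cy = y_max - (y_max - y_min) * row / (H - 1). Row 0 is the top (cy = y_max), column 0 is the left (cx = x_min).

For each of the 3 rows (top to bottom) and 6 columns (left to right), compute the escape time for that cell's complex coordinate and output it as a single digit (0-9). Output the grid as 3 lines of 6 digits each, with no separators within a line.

Answer: 469999
233459
123333

Derivation:
(row=0, col=0): c = -1.9100 + -0.0900i → escape time 4
(row=0, col=1): c = -1.6520 + -0.0900i → escape time 6
(row=0, col=2): c = -1.3940 + -0.0900i → escape time 9
(row=0, col=3): c = -1.1360 + -0.0900i → escape time 9
(row=0, col=4): c = -0.8780 + -0.0900i → escape time 9
(row=0, col=5): c = -0.6200 + -0.0900i → escape time 9
(row=1, col=0): c = -1.9100 + -0.5700i → escape time 2
(row=1, col=1): c = -1.6520 + -0.5700i → escape time 3
(row=1, col=2): c = -1.3940 + -0.5700i → escape time 3
(row=1, col=3): c = -1.1360 + -0.5700i → escape time 4
(row=1, col=4): c = -0.8780 + -0.5700i → escape time 5
(row=1, col=5): c = -0.6200 + -0.5700i → escape time 9
(row=2, col=0): c = -1.9100 + -1.0500i → escape time 1
(row=2, col=1): c = -1.6520 + -1.0500i → escape time 2
(row=2, col=2): c = -1.3940 + -1.0500i → escape time 3
(row=2, col=3): c = -1.1360 + -1.0500i → escape time 3
(row=2, col=4): c = -0.8780 + -1.0500i → escape time 3
(row=2, col=5): c = -0.6200 + -1.0500i → escape time 3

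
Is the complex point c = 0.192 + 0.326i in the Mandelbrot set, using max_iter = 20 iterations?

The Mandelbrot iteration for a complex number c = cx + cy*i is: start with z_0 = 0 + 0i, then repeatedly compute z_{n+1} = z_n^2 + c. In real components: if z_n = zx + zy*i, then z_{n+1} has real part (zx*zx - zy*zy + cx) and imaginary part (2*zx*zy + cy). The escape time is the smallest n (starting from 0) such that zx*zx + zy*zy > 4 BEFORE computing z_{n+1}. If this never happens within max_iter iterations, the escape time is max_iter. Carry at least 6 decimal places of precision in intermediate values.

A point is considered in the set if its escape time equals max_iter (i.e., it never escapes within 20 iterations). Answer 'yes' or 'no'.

Answer: yes

Derivation:
z_0 = 0 + 0i, c = 0.1920 + 0.3260i
Iter 1: z = 0.1920 + 0.3260i, |z|^2 = 0.1431
Iter 2: z = 0.1226 + 0.4512i, |z|^2 = 0.2186
Iter 3: z = 0.0035 + 0.4366i, |z|^2 = 0.1906
Iter 4: z = 0.0014 + 0.3290i, |z|^2 = 0.1083
Iter 5: z = 0.0837 + 0.3269i, |z|^2 = 0.1139
Iter 6: z = 0.0921 + 0.3808i, |z|^2 = 0.1535
Iter 7: z = 0.0555 + 0.3962i, |z|^2 = 0.1600
Iter 8: z = 0.0381 + 0.3700i, |z|^2 = 0.1383
Iter 9: z = 0.0566 + 0.3542i, |z|^2 = 0.1287
Iter 10: z = 0.0697 + 0.3661i, |z|^2 = 0.1389
Iter 11: z = 0.0629 + 0.3771i, |z|^2 = 0.1461
Iter 12: z = 0.0538 + 0.3734i, |z|^2 = 0.1423
Iter 13: z = 0.0555 + 0.3662i, |z|^2 = 0.1372
Iter 14: z = 0.0610 + 0.3666i, |z|^2 = 0.1381
Iter 15: z = 0.0613 + 0.3707i, |z|^2 = 0.1412
Iter 16: z = 0.0583 + 0.3715i, |z|^2 = 0.1414
Iter 17: z = 0.0574 + 0.3693i, |z|^2 = 0.1397
Iter 18: z = 0.0589 + 0.3684i, |z|^2 = 0.1392
Iter 19: z = 0.0597 + 0.3694i, |z|^2 = 0.1400
Did not escape in 20 iterations → in set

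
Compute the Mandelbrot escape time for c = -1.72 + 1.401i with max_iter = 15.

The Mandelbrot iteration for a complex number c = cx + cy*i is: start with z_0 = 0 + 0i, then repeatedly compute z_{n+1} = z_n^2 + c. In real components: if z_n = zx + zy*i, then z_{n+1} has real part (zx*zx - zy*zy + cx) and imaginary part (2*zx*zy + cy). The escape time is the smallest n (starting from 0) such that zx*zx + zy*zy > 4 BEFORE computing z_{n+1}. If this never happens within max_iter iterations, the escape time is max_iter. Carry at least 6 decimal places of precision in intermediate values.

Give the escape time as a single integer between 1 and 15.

Answer: 1

Derivation:
z_0 = 0 + 0i, c = -1.7200 + 1.4010i
Iter 1: z = -1.7200 + 1.4010i, |z|^2 = 4.9212
Escaped at iteration 1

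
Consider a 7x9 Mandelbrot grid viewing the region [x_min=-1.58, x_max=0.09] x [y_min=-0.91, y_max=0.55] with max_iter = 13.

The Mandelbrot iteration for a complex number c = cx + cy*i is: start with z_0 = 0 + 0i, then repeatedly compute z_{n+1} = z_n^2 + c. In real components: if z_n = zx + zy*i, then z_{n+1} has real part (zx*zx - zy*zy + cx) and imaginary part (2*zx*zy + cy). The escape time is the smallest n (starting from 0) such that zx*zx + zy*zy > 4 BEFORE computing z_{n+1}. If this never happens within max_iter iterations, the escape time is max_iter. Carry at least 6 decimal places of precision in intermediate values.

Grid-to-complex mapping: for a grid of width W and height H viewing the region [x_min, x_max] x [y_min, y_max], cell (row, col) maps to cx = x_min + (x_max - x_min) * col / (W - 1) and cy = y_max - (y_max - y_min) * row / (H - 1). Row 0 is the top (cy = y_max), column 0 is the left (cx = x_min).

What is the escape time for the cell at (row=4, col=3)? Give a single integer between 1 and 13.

Answer: 13

Derivation:
z_0 = 0 + 0i, c = -0.7450 + -0.1800i
Iter 1: z = -0.7450 + -0.1800i, |z|^2 = 0.5874
Iter 2: z = -0.2224 + 0.0882i, |z|^2 = 0.0572
Iter 3: z = -0.7033 + -0.2192i, |z|^2 = 0.5427
Iter 4: z = -0.2984 + 0.1284i, |z|^2 = 0.1055
Iter 5: z = -0.6724 + -0.2566i, |z|^2 = 0.5180
Iter 6: z = -0.3587 + 0.1651i, |z|^2 = 0.1559
Iter 7: z = -0.6436 + -0.2984i, |z|^2 = 0.5033
Iter 8: z = -0.4198 + 0.2042i, |z|^2 = 0.2179
Iter 9: z = -0.6104 + -0.3514i, |z|^2 = 0.4961
Iter 10: z = -0.4959 + 0.2490i, |z|^2 = 0.3079
Iter 11: z = -0.5611 + -0.4270i, |z|^2 = 0.4972
Iter 12: z = -0.6124 + 0.2992i, |z|^2 = 0.4646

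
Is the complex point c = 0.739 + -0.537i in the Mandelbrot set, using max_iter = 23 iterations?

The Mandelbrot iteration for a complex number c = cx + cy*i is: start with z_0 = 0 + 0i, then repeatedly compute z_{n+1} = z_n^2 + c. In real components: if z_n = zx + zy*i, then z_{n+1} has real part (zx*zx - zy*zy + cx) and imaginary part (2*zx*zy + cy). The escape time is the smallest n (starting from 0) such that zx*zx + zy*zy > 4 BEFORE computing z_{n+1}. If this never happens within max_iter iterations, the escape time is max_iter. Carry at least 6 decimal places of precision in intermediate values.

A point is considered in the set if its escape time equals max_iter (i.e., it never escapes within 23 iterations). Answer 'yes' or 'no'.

z_0 = 0 + 0i, c = 0.7390 + -0.5370i
Iter 1: z = 0.7390 + -0.5370i, |z|^2 = 0.8345
Iter 2: z = 0.9968 + -1.3307i, |z|^2 = 2.7642
Iter 3: z = -0.0382 + -3.1897i, |z|^2 = 10.1758
Escaped at iteration 3

Answer: no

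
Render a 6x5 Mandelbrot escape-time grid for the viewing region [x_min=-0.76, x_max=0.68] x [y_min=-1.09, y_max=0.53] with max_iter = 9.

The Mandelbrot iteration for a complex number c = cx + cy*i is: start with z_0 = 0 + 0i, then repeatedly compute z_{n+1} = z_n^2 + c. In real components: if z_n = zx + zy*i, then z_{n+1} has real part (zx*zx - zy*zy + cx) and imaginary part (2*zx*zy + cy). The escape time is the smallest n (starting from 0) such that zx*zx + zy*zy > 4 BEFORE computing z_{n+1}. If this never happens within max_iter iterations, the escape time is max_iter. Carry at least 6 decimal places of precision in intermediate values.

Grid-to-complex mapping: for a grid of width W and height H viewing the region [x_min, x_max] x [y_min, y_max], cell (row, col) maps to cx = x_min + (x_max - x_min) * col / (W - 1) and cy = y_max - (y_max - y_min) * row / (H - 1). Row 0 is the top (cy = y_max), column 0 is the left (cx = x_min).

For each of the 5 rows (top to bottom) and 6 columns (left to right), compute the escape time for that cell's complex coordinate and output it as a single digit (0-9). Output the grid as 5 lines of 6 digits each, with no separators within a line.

(row=0, col=0): c = -0.7600 + 0.5300i → escape time 6
(row=0, col=1): c = -0.4720 + 0.5300i → escape time 9
(row=0, col=2): c = -0.1840 + 0.5300i → escape time 9
(row=0, col=3): c = 0.1040 + 0.5300i → escape time 9
(row=0, col=4): c = 0.3920 + 0.5300i → escape time 8
(row=0, col=5): c = 0.6800 + 0.5300i → escape time 3
(row=1, col=0): c = -0.7600 + 0.1250i → escape time 9
(row=1, col=1): c = -0.4720 + 0.1250i → escape time 9
(row=1, col=2): c = -0.1840 + 0.1250i → escape time 9
(row=1, col=3): c = 0.1040 + 0.1250i → escape time 9
(row=1, col=4): c = 0.3920 + 0.1250i → escape time 9
(row=1, col=5): c = 0.6800 + 0.1250i → escape time 3
(row=2, col=0): c = -0.7600 + -0.2800i → escape time 9
(row=2, col=1): c = -0.4720 + -0.2800i → escape time 9
(row=2, col=2): c = -0.1840 + -0.2800i → escape time 9
(row=2, col=3): c = 0.1040 + -0.2800i → escape time 9
(row=2, col=4): c = 0.3920 + -0.2800i → escape time 9
(row=2, col=5): c = 0.6800 + -0.2800i → escape time 3
(row=3, col=0): c = -0.7600 + -0.6850i → escape time 5
(row=3, col=1): c = -0.4720 + -0.6850i → escape time 8
(row=3, col=2): c = -0.1840 + -0.6850i → escape time 9
(row=3, col=3): c = 0.1040 + -0.6850i → escape time 9
(row=3, col=4): c = 0.3920 + -0.6850i → escape time 6
(row=3, col=5): c = 0.6800 + -0.6850i → escape time 3
(row=4, col=0): c = -0.7600 + -1.0900i → escape time 3
(row=4, col=1): c = -0.4720 + -1.0900i → escape time 4
(row=4, col=2): c = -0.1840 + -1.0900i → escape time 9
(row=4, col=3): c = 0.1040 + -1.0900i → escape time 4
(row=4, col=4): c = 0.3920 + -1.0900i → escape time 2
(row=4, col=5): c = 0.6800 + -1.0900i → escape time 2

Answer: 699983
999993
999993
589963
349422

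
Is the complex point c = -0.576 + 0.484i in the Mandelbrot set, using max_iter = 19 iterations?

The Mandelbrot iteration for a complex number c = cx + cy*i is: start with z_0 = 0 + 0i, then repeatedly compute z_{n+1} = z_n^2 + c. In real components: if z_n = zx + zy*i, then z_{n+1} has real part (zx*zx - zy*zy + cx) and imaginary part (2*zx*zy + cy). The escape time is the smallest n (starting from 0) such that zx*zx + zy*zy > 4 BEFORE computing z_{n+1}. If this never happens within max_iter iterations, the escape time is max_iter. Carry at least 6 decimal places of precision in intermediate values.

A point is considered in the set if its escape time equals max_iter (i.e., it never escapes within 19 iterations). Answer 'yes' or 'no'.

z_0 = 0 + 0i, c = -0.5760 + 0.4840i
Iter 1: z = -0.5760 + 0.4840i, |z|^2 = 0.5660
Iter 2: z = -0.4785 + -0.0736i, |z|^2 = 0.2344
Iter 3: z = -0.3525 + 0.5544i, |z|^2 = 0.4316
Iter 4: z = -0.7591 + 0.0932i, |z|^2 = 0.5850
Iter 5: z = -0.0084 + 0.3425i, |z|^2 = 0.1174
Iter 6: z = -0.6933 + 0.4782i, |z|^2 = 0.7093
Iter 7: z = -0.3241 + -0.1791i, |z|^2 = 0.1371
Iter 8: z = -0.5030 + 0.6001i, |z|^2 = 0.6131
Iter 9: z = -0.6831 + -0.1197i, |z|^2 = 0.4809
Iter 10: z = -0.1237 + 0.6475i, |z|^2 = 0.4346
Iter 11: z = -0.9800 + 0.3237i, |z|^2 = 1.0652
Iter 12: z = 0.2796 + -0.1505i, |z|^2 = 0.1008
Iter 13: z = -0.5205 + 0.3998i, |z|^2 = 0.4308
Iter 14: z = -0.4650 + 0.0678i, |z|^2 = 0.2208
Iter 15: z = -0.3644 + 0.4210i, |z|^2 = 0.3100
Iter 16: z = -0.6204 + 0.1772i, |z|^2 = 0.4163
Iter 17: z = -0.2225 + 0.2641i, |z|^2 = 0.1193
Iter 18: z = -0.5963 + 0.3665i, |z|^2 = 0.4898
Did not escape in 19 iterations → in set

Answer: yes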